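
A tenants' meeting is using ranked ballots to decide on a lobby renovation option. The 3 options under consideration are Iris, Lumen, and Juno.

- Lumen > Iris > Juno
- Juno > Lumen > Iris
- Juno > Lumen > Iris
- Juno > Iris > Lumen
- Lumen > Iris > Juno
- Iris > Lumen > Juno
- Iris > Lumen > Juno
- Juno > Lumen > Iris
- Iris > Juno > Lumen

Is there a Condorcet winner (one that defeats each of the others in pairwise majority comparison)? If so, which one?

No Condorcet winner

Head-to-head results (9 voters total):
Iris vs Lumen: Lumen wins 5–4.
Iris vs Juno: Iris wins 5–4.
Lumen vs Juno: Juno wins 5–4.
No candidate beats all others: Iris beats Juno beats Lumen beats Iris, a majority cycle.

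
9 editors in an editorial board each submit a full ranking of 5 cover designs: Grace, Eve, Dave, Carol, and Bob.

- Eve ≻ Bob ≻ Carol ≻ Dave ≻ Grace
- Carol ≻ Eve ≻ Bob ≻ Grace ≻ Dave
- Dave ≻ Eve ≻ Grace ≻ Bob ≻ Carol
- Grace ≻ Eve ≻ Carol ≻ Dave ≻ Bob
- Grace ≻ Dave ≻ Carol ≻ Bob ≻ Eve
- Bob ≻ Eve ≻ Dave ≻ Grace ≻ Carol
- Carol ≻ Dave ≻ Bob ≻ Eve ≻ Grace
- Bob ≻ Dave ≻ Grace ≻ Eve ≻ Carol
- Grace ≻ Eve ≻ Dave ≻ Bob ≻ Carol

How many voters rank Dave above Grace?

Ballots ranking Dave above Grace: 5.
Ballots ranking Grace above Dave: 4.
So 5 of 9 voters prefer Dave to Grace.

5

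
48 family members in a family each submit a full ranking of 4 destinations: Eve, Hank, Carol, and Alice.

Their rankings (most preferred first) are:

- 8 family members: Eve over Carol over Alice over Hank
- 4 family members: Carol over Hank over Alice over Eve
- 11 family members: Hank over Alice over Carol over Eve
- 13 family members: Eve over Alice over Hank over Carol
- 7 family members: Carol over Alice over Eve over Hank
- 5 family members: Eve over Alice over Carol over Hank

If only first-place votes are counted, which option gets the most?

First-place vote totals:
  Eve: 26
  Hank: 11
  Carol: 11
  Alice: 0
Eve has the most first-place votes.

Eve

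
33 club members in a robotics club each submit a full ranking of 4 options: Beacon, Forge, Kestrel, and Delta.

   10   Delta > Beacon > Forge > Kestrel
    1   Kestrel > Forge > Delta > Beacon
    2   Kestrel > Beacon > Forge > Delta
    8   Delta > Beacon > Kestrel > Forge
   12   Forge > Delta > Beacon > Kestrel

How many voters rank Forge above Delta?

15

Ballots ranking Forge above Delta: 1+2+12 = 15.
Ballots ranking Delta above Forge: 10+8 = 18.
So 15 of 33 voters prefer Forge to Delta.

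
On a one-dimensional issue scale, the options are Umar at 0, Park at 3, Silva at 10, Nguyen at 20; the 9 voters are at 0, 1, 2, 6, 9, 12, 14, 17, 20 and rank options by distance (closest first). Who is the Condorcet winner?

With single-peaked preferences on a line, the Condorcet winner is the candidate closest to the median voter.
The median voter (position 9) is closest to Silva at 10.
Check: Silva vs Nguyen — voters closer to Silva: 7 of 9.

Silva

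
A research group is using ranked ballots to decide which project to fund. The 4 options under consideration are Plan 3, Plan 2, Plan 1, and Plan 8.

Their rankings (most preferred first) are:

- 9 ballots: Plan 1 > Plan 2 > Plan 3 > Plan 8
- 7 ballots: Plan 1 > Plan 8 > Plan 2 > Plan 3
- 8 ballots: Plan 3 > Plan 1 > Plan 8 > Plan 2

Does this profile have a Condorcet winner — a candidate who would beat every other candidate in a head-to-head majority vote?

Yes

Head-to-head results (24 voters total):
Plan 3 vs Plan 2: Plan 2 wins 16–8.
Plan 3 vs Plan 1: Plan 1 wins 16–8.
Plan 3 vs Plan 8: Plan 3 wins 17–7.
Plan 2 vs Plan 1: Plan 1 wins 24–0.
Plan 2 vs Plan 8: Plan 8 wins 15–9.
Plan 1 vs Plan 8: Plan 1 wins 24–0.
Plan 1 beats each rival — Plan 3 (16–8), Plan 2 (24–0), Plan 8 (24–0) — so Plan 1 is the Condorcet winner.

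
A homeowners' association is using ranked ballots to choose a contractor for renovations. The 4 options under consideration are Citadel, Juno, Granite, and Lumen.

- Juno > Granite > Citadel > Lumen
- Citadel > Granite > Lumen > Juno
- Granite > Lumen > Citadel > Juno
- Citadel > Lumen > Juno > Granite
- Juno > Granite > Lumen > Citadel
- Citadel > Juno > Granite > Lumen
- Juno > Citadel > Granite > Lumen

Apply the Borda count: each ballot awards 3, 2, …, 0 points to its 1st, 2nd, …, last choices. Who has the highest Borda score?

Citadel

Borda scores:
  Citadel: 1 + 3 + 1 + 3 + 0 + 3 + 2 = 13
  Juno: 3 + 0 + 0 + 1 + 3 + 2 + 3 = 12
  Granite: 2 + 2 + 3 + 0 + 2 + 1 + 1 = 11
  Lumen: 0 + 1 + 2 + 2 + 1 + 0 + 0 = 6
Citadel has the highest total.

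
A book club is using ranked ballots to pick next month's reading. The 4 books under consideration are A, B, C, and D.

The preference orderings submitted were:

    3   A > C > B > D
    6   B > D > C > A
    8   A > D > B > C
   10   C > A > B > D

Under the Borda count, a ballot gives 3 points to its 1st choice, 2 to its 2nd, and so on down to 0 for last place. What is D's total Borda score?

28

Borda scores:
  A: 3·3 + 6·0 + 8·3 + 10·2 = 53
  B: 3·1 + 6·3 + 8·1 + 10·1 = 39
  C: 3·2 + 6·1 + 8·0 + 10·3 = 42
  D: 3·0 + 6·2 + 8·2 + 10·0 = 28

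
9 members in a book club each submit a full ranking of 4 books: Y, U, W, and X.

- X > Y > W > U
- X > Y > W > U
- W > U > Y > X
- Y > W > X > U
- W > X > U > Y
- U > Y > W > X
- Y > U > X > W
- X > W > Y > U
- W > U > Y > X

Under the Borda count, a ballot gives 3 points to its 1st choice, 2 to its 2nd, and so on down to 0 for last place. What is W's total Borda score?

Borda scores:
  Y: 2 + 2 + 1 + 3 + 0 + 2 + 3 + 1 + 1 = 15
  U: 0 + 0 + 2 + 0 + 1 + 3 + 2 + 0 + 2 = 10
  W: 1 + 1 + 3 + 2 + 3 + 1 + 0 + 2 + 3 = 16
  X: 3 + 3 + 0 + 1 + 2 + 0 + 1 + 3 + 0 = 13

16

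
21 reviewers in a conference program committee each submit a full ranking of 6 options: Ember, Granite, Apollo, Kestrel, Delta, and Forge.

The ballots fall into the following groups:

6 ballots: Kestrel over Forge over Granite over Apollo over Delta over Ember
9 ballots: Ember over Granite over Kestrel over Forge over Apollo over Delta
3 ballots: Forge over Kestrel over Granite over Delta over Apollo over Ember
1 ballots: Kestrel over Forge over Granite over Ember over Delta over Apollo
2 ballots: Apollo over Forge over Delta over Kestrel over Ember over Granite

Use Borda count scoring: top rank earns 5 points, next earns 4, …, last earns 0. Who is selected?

Kestrel

Borda scores:
  Ember: 6·0 + 9·5 + 3·0 + 2 + 2·1 = 49
  Granite: 6·3 + 9·4 + 3·3 + 3 + 2·0 = 66
  Apollo: 6·2 + 9·1 + 3·1 + 0 + 2·5 = 34
  Kestrel: 6·5 + 9·3 + 3·4 + 5 + 2·2 = 78
  Delta: 6·1 + 9·0 + 3·2 + 1 + 2·3 = 19
  Forge: 6·4 + 9·2 + 3·5 + 4 + 2·4 = 69
Kestrel has the highest total.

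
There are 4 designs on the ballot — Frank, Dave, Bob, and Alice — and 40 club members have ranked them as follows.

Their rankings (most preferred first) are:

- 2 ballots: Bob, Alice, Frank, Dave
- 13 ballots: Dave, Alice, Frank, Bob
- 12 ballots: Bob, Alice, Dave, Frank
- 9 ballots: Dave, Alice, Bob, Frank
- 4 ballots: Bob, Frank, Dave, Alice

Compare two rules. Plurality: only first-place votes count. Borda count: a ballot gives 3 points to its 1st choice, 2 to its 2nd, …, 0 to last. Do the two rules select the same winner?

Plurality first-place counts: Frank 0, Dave 22, Bob 18, Alice 0 → Dave.
Borda totals: Frank 23, Dave 82, Bob 63, Alice 72 → Dave.
The two rules agree on Dave.

Yes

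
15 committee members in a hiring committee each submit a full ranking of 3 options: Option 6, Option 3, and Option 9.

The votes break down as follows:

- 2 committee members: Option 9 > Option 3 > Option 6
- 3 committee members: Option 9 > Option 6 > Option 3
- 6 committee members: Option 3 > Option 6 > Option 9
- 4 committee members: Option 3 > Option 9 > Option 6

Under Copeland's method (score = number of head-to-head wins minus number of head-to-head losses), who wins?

Option 3

Pairwise results:
  Option 6 vs Option 3: Option 3 wins 12–3.
  Option 6 vs Option 9: Option 9 wins 9–6.
  Option 3 vs Option 9: Option 3 wins 10–5.
Copeland scores (wins − losses):
  Option 6: 0 − 2 = -2
  Option 3: 2 − 0 = 2
  Option 9: 1 − 1 = 0
Option 3 has the best Copeland score.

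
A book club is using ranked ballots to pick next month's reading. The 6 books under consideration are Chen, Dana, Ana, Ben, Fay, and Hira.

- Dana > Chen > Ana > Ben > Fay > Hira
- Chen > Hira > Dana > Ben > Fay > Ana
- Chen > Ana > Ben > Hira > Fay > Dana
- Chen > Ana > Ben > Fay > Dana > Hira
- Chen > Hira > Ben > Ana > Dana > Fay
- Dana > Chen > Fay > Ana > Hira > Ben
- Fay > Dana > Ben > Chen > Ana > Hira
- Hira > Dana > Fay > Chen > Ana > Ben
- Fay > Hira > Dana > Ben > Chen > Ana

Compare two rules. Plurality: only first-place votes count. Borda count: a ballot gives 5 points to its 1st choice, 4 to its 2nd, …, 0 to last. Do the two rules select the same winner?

Plurality first-place counts: Chen 4, Dana 2, Ana 0, Ben 0, Fay 2, Hira 1 → Chen.
Borda totals: Chen 33, Dana 26, Ana 17, Ben 18, Fay 21, Hira 20 → Chen.
The two rules agree on Chen.

Yes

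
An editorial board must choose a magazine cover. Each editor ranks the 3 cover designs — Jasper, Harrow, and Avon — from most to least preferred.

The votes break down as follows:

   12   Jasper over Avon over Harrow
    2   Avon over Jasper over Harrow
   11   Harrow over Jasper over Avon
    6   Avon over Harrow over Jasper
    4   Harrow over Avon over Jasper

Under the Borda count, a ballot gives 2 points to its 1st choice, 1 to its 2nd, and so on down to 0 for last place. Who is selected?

Jasper

Borda scores:
  Jasper: 12·2 + 2·1 + 11·1 + 6·0 + 4·0 = 37
  Harrow: 12·0 + 2·0 + 11·2 + 6·1 + 4·2 = 36
  Avon: 12·1 + 2·2 + 11·0 + 6·2 + 4·1 = 32
Jasper has the highest total.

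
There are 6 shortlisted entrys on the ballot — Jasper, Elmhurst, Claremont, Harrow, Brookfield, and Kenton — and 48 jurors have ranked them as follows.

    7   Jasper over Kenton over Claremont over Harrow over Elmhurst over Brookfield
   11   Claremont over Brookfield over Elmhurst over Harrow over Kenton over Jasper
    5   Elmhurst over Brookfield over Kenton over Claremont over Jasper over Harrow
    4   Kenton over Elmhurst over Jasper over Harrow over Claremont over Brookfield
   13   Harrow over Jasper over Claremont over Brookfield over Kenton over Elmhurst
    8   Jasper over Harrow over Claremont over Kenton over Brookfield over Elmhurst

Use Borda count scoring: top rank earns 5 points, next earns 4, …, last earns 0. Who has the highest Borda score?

Claremont

Borda scores:
  Jasper: 7·5 + 11·0 + 5·1 + 4·3 + 13·4 + 8·5 = 144
  Elmhurst: 7·1 + 11·3 + 5·5 + 4·4 + 13·0 + 8·0 = 81
  Claremont: 7·3 + 11·5 + 5·2 + 4·1 + 13·3 + 8·3 = 153
  Harrow: 7·2 + 11·2 + 5·0 + 4·2 + 13·5 + 8·4 = 141
  Brookfield: 7·0 + 11·4 + 5·4 + 4·0 + 13·2 + 8·1 = 98
  Kenton: 7·4 + 11·1 + 5·3 + 4·5 + 13·1 + 8·2 = 103
Claremont has the highest total.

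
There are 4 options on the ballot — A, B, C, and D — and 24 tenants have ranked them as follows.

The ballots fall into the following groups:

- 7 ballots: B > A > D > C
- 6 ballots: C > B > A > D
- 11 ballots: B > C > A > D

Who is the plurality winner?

B

First-place vote totals:
  A: 0
  B: 18
  C: 6
  D: 0
B has the most first-place votes.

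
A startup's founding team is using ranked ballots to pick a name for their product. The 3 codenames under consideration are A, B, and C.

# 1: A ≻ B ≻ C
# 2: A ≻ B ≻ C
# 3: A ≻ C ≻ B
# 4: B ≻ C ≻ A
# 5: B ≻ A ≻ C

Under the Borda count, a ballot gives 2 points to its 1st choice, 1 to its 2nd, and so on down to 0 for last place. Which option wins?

Borda scores:
  A: 2 + 2 + 2 + 0 + 1 = 7
  B: 1 + 1 + 0 + 2 + 2 = 6
  C: 0 + 0 + 1 + 1 + 0 = 2
A has the highest total.

A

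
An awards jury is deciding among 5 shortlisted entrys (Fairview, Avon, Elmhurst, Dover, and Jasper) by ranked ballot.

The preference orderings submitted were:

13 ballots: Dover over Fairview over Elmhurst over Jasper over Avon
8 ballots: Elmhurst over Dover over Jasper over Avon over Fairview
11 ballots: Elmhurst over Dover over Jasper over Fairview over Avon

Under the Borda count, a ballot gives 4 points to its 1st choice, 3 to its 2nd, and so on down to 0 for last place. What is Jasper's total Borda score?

51

Borda scores:
  Fairview: 13·3 + 8·0 + 11·1 = 50
  Avon: 13·0 + 8·1 + 11·0 = 8
  Elmhurst: 13·2 + 8·4 + 11·4 = 102
  Dover: 13·4 + 8·3 + 11·3 = 109
  Jasper: 13·1 + 8·2 + 11·2 = 51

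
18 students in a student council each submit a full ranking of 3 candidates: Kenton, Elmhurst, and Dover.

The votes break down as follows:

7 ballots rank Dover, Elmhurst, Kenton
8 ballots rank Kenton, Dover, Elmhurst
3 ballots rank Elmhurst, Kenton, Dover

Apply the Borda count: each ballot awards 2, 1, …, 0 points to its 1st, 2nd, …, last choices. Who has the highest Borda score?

Dover

Borda scores:
  Kenton: 7·0 + 8·2 + 3·1 = 19
  Elmhurst: 7·1 + 8·0 + 3·2 = 13
  Dover: 7·2 + 8·1 + 3·0 = 22
Dover has the highest total.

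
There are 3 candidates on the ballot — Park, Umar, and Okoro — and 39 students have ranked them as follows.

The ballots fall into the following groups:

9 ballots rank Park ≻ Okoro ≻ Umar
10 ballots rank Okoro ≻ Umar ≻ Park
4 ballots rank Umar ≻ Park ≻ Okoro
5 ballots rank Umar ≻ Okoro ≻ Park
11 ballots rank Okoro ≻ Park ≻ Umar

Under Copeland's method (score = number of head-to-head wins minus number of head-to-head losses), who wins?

Pairwise results:
  Park vs Umar: Park wins 20–19.
  Park vs Okoro: Okoro wins 26–13.
  Umar vs Okoro: Okoro wins 30–9.
Copeland scores (wins − losses):
  Park: 1 − 1 = 0
  Umar: 0 − 2 = -2
  Okoro: 2 − 0 = 2
Okoro has the best Copeland score.

Okoro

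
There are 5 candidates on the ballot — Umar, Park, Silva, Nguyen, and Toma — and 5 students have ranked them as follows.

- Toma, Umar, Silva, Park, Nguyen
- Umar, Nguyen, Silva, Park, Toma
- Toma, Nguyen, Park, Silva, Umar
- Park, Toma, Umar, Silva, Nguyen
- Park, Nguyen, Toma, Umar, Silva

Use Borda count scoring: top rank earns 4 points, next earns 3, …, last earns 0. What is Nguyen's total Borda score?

9

Borda scores:
  Umar: 3 + 4 + 0 + 2 + 1 = 10
  Park: 1 + 1 + 2 + 4 + 4 = 12
  Silva: 2 + 2 + 1 + 1 + 0 = 6
  Nguyen: 0 + 3 + 3 + 0 + 3 = 9
  Toma: 4 + 0 + 4 + 3 + 2 = 13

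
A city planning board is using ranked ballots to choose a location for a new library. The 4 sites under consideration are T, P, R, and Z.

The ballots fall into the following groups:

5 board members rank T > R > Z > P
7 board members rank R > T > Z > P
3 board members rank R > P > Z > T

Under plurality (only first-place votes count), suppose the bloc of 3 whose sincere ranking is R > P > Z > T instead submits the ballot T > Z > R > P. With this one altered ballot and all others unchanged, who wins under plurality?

T

First-place totals with the altered ballot: T 8, P 0, R 7, Z 0.
The switch changes the winner from R to T.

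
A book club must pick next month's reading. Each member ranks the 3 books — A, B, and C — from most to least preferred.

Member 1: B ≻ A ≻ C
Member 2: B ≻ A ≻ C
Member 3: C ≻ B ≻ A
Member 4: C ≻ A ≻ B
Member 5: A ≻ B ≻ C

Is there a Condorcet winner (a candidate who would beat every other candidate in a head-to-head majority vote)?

Yes

Head-to-head results (5 voters total):
A vs B: B wins 3–2.
A vs C: A wins 3–2.
B vs C: B wins 3–2.
B beats each rival — A (3–2), C (3–2) — so B is the Condorcet winner.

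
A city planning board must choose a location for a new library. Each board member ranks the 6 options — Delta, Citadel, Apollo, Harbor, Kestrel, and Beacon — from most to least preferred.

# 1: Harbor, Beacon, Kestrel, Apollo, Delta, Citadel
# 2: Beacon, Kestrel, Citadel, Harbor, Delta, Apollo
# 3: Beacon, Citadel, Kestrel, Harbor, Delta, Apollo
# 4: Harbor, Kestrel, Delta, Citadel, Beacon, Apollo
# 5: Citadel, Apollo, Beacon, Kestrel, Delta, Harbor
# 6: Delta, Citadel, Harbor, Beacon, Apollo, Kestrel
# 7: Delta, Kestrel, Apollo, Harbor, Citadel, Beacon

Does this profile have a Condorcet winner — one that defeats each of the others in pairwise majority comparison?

Head-to-head results (7 voters total):
Delta vs Citadel: Delta wins 4–3.
Delta vs Apollo: Delta wins 5–2.
Delta vs Harbor: Harbor wins 4–3.
Delta vs Kestrel: Kestrel wins 5–2.
Delta vs Beacon: Beacon wins 4–3.
Citadel vs Apollo: Citadel wins 5–2.
Citadel vs Harbor: Citadel wins 4–3.
Citadel vs Kestrel: Kestrel wins 4–3.
Citadel vs Beacon: Citadel wins 4–3.
Apollo vs Harbor: Harbor wins 5–2.
Apollo vs Kestrel: Kestrel wins 5–2.
Apollo vs Beacon: Beacon wins 5–2.
Harbor vs Kestrel: Kestrel wins 4–3.
Harbor vs Beacon: Harbor wins 4–3.
Kestrel vs Beacon: Beacon wins 5–2.
No candidate beats all others: Delta beats Citadel beats Harbor beats Delta, a majority cycle.

No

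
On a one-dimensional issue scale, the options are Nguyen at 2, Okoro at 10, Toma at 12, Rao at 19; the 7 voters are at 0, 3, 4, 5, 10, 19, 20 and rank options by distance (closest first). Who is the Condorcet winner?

With single-peaked preferences on a line, the Condorcet winner is the candidate closest to the median voter.
The median voter (position 5) is closest to Nguyen at 2.
Check: Nguyen vs Rao — voters closer to Nguyen: 5 of 7.

Nguyen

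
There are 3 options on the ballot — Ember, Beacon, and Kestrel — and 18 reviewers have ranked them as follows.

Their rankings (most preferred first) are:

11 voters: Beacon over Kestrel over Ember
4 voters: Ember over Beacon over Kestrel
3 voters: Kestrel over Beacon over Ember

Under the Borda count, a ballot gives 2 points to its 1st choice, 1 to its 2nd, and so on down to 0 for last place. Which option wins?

Beacon

Borda scores:
  Ember: 11·0 + 4·2 + 3·0 = 8
  Beacon: 11·2 + 4·1 + 3·1 = 29
  Kestrel: 11·1 + 4·0 + 3·2 = 17
Beacon has the highest total.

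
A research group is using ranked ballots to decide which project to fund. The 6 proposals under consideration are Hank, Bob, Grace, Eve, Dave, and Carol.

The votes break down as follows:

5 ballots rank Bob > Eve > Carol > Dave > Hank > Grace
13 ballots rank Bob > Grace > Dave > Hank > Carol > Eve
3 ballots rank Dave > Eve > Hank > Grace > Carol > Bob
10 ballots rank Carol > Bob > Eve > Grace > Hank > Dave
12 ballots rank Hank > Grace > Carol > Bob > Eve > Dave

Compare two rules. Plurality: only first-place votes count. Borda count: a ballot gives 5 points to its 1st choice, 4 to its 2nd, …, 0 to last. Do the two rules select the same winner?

Yes

Plurality first-place counts: Hank 12, Bob 18, Grace 0, Eve 0, Dave 3, Carol 10 → Bob.
Borda totals: Hank 110, Bob 154, Grace 126, Eve 74, Dave 64, Carol 117 → Bob.
The two rules agree on Bob.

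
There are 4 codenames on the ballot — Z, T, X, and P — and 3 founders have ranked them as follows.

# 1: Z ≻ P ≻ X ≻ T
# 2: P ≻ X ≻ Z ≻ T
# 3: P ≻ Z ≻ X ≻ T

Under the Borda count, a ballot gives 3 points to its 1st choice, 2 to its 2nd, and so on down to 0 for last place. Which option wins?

P

Borda scores:
  Z: 3 + 1 + 2 = 6
  T: 0 + 0 + 0 = 0
  X: 1 + 2 + 1 = 4
  P: 2 + 3 + 3 = 8
P has the highest total.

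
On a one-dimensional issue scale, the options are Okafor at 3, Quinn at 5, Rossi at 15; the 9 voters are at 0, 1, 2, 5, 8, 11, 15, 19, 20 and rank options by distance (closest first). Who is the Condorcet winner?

Quinn

With single-peaked preferences on a line, the Condorcet winner is the candidate closest to the median voter.
The median voter (position 8) is closest to Quinn at 5.
Check: Quinn vs Okafor — voters closer to Quinn: 6 of 9.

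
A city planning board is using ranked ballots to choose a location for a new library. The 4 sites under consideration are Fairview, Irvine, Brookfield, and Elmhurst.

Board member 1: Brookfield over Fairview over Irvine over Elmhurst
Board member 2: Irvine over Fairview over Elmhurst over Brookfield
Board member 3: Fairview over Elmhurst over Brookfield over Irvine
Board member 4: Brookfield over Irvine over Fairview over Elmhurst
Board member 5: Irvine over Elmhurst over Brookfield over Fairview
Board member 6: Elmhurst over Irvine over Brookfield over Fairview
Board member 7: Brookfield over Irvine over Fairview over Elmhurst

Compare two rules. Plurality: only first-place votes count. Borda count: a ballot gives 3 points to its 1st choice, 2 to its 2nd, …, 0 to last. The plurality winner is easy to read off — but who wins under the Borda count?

Irvine

Plurality first-place counts: Fairview 1, Irvine 2, Brookfield 3, Elmhurst 1 → Brookfield.
Borda totals: Fairview 9, Irvine 13, Brookfield 12, Elmhurst 8 → Irvine.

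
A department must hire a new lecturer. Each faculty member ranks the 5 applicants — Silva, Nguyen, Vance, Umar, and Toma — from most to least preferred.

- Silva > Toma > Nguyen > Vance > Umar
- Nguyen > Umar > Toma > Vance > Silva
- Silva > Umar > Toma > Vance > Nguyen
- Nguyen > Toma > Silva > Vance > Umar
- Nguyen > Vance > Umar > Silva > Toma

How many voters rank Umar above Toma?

Ballots ranking Umar above Toma: 3.
Ballots ranking Toma above Umar: 2.
So 3 of 5 voters prefer Umar to Toma.

3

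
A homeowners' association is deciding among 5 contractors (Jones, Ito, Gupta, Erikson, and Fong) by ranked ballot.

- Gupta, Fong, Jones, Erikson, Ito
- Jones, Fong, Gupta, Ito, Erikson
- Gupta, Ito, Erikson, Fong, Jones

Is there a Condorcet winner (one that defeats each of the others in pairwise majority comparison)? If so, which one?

Head-to-head results (3 voters total):
Jones vs Ito: Jones wins 2–1.
Jones vs Gupta: Gupta wins 2–1.
Jones vs Erikson: Jones wins 2–1.
Jones vs Fong: Fong wins 2–1.
Ito vs Gupta: Gupta wins 3–0.
Ito vs Erikson: Ito wins 2–1.
Ito vs Fong: Fong wins 2–1.
Gupta vs Erikson: Gupta wins 3–0.
Gupta vs Fong: Gupta wins 2–1.
Erikson vs Fong: Fong wins 2–1.
Gupta beats each rival — Jones (2–1), Ito (3–0), Erikson (3–0), Fong (2–1) — so Gupta is the Condorcet winner.

Gupta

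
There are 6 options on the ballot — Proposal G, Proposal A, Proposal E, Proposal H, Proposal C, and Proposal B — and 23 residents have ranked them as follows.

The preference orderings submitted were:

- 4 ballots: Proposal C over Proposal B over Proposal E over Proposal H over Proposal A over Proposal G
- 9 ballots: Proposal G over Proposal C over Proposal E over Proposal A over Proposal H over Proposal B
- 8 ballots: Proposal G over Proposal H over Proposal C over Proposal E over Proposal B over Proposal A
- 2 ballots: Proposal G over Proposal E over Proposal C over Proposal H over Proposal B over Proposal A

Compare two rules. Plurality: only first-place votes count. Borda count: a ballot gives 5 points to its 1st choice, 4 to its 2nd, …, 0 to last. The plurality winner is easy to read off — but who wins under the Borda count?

Proposal G

Plurality first-place counts: Proposal G 19, Proposal A 0, Proposal E 0, Proposal H 0, Proposal C 4, Proposal B 0 → Proposal G.
Borda totals: Proposal G 95, Proposal A 22, Proposal E 63, Proposal H 53, Proposal C 86, Proposal B 26 → Proposal G.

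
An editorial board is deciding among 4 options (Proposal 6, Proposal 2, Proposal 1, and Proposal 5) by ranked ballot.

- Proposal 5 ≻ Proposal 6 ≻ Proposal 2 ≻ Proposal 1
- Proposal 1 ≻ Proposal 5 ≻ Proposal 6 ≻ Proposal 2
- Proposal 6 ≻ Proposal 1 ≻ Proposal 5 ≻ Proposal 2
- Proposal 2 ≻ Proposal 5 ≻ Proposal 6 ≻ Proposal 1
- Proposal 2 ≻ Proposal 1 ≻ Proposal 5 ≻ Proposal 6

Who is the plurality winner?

First-place vote totals:
  Proposal 6: 1
  Proposal 2: 2
  Proposal 1: 1
  Proposal 5: 1
Proposal 2 has the most first-place votes.

Proposal 2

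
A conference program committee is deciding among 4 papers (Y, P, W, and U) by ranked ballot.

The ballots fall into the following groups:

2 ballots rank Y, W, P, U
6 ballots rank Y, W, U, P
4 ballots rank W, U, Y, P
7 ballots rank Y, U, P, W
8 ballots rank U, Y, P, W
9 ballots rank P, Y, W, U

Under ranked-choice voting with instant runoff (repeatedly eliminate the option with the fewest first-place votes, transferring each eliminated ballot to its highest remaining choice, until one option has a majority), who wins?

Y

Round 1: Y 15, P 9, U 8, W 4. W has the fewest and is eliminated.
Round 2: Y 15, U 12, P 9. P has the fewest and is eliminated.
Round 3: Y 24, U 12. Y has a majority.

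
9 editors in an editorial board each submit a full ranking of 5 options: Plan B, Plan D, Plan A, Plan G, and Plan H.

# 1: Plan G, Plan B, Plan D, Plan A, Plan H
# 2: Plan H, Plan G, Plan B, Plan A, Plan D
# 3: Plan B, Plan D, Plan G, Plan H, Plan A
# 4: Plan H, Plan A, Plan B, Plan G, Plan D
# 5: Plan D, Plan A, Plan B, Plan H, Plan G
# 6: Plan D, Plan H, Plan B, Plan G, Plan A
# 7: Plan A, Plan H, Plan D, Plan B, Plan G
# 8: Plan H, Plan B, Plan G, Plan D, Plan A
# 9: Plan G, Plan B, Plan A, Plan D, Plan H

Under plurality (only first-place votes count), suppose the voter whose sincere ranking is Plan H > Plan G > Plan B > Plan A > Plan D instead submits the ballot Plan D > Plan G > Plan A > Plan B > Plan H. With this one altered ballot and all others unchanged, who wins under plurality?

Plan D

First-place totals with the altered ballot: Plan B 1, Plan D 3, Plan A 1, Plan G 2, Plan H 2.
The switch changes the winner from Plan H to Plan D.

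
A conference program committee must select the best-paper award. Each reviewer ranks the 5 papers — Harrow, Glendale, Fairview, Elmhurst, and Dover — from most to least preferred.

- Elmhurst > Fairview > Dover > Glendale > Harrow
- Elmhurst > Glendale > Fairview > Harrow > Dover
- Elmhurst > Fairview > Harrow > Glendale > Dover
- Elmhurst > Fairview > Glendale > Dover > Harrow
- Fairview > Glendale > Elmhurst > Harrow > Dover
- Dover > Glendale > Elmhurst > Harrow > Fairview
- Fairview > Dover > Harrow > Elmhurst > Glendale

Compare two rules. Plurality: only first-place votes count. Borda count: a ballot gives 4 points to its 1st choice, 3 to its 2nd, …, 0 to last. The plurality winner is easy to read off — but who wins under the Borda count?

Elmhurst

Plurality first-place counts: Harrow 0, Glendale 0, Fairview 2, Elmhurst 4, Dover 1 → Elmhurst.
Borda totals: Harrow 7, Glendale 13, Fairview 19, Elmhurst 21, Dover 10 → Elmhurst.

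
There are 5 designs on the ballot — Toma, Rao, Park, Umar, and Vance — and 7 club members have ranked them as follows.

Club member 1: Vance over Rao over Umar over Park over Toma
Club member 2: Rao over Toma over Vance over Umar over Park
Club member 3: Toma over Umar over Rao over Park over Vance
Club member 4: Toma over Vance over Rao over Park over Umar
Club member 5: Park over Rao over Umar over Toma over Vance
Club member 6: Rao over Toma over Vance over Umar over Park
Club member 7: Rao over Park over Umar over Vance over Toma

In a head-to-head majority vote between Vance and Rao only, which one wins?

Ballots ranking Vance above Rao: 2.
Ballots ranking Rao above Vance: 5.
Rao wins the head-to-head, 5–2.

Rao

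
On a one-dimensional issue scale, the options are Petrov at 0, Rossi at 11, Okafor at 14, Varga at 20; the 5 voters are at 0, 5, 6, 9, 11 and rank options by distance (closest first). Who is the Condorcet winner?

Rossi

With single-peaked preferences on a line, the Condorcet winner is the candidate closest to the median voter.
The median voter (position 6) is closest to Rossi at 11.
Check: Rossi vs Varga — voters closer to Rossi: 5 of 5.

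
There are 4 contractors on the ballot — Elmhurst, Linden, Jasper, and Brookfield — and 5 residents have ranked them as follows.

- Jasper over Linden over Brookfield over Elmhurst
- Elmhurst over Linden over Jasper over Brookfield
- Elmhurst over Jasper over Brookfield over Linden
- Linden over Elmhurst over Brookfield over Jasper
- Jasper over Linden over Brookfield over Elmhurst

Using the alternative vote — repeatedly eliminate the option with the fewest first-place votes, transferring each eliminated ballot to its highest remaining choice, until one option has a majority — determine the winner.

Elmhurst

Round 1: Elmhurst 2, Jasper 2, Linden 1, Brookfield 0. Brookfield has the fewest and is eliminated.
Round 2: Elmhurst 2, Jasper 2, Linden 1. Linden has the fewest and is eliminated.
Round 3: Elmhurst 3, Jasper 2. Elmhurst has a majority.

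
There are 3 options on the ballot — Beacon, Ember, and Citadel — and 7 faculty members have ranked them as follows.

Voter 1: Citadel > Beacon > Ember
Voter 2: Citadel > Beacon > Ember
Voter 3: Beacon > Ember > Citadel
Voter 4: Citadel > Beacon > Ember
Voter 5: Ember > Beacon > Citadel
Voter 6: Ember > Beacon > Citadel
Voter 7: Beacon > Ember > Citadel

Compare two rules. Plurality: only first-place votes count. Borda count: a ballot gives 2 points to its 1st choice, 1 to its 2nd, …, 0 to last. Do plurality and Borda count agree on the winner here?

Plurality first-place counts: Beacon 2, Ember 2, Citadel 3 → Citadel.
Borda totals: Beacon 9, Ember 6, Citadel 6 → Beacon.
The two rules disagree: plurality picks Citadel, Borda picks Beacon.

No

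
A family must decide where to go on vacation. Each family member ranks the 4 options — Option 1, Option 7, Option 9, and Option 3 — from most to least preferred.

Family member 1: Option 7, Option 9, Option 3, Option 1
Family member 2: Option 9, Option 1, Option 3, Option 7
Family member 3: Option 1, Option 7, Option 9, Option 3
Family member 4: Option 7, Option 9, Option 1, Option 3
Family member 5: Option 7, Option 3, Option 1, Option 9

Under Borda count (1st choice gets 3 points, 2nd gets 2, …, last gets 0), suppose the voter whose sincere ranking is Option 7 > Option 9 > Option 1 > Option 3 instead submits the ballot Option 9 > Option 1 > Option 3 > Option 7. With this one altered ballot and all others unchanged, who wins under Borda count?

Borda totals with the altered ballot: Option 1 8, Option 7 8, Option 9 9, Option 3 5.
The switch changes the winner from Option 7 to Option 9.

Option 9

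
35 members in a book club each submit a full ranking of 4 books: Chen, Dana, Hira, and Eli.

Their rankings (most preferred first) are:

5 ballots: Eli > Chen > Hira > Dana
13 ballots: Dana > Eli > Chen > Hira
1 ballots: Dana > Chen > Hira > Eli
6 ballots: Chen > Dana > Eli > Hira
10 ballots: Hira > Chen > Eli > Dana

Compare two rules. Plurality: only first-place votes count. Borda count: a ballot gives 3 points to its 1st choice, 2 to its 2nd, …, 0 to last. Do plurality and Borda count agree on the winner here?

No

Plurality first-place counts: Chen 6, Dana 14, Hira 10, Eli 5 → Dana.
Borda totals: Chen 63, Dana 54, Hira 36, Eli 57 → Chen.
The two rules disagree: plurality picks Dana, Borda picks Chen.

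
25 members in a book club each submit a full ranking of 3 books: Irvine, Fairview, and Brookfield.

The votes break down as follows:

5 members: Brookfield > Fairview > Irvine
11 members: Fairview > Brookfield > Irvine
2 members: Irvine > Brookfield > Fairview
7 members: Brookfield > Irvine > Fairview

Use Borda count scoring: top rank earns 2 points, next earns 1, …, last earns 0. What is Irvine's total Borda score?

Borda scores:
  Irvine: 5·0 + 11·0 + 2·2 + 7·1 = 11
  Fairview: 5·1 + 11·2 + 2·0 + 7·0 = 27
  Brookfield: 5·2 + 11·1 + 2·1 + 7·2 = 37

11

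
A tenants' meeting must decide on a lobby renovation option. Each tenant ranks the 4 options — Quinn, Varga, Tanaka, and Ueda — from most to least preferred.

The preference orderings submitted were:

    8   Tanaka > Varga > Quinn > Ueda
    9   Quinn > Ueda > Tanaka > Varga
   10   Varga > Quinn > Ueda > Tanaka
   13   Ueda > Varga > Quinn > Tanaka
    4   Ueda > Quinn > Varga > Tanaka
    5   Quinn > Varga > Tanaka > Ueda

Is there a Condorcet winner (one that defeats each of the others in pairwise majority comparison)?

No

Head-to-head results (49 voters total):
Quinn vs Varga: Varga wins 31–18.
Quinn vs Tanaka: Quinn wins 41–8.
Quinn vs Ueda: Quinn wins 32–17.
Varga vs Tanaka: Varga wins 32–17.
Varga vs Ueda: Ueda wins 26–23.
Tanaka vs Ueda: Ueda wins 36–13.
No candidate beats all others: Quinn beats Ueda beats Varga beats Quinn, a majority cycle.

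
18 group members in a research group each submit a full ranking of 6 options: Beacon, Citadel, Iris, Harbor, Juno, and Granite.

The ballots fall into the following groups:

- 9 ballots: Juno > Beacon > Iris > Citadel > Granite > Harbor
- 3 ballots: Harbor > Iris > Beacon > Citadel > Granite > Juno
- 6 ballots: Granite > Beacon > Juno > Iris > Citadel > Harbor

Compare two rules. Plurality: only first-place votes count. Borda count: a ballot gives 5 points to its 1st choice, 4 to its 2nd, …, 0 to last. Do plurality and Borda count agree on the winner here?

No

Plurality first-place counts: Beacon 0, Citadel 0, Iris 0, Harbor 3, Juno 9, Granite 6 → Juno.
Borda totals: Beacon 69, Citadel 30, Iris 51, Harbor 15, Juno 63, Granite 42 → Beacon.
The two rules disagree: plurality picks Juno, Borda picks Beacon.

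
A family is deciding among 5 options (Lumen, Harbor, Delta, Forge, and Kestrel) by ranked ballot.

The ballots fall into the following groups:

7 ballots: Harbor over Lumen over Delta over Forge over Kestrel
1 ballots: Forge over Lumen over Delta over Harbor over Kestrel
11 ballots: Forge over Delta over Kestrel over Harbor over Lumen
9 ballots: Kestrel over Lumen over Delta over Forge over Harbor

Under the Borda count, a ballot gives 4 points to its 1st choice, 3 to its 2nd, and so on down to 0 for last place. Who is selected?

Delta

Borda scores:
  Lumen: 7·3 + 3 + 11·0 + 9·3 = 51
  Harbor: 7·4 + 1 + 11·1 + 9·0 = 40
  Delta: 7·2 + 2 + 11·3 + 9·2 = 67
  Forge: 7·1 + 4 + 11·4 + 9·1 = 64
  Kestrel: 7·0 + 0 + 11·2 + 9·4 = 58
Delta has the highest total.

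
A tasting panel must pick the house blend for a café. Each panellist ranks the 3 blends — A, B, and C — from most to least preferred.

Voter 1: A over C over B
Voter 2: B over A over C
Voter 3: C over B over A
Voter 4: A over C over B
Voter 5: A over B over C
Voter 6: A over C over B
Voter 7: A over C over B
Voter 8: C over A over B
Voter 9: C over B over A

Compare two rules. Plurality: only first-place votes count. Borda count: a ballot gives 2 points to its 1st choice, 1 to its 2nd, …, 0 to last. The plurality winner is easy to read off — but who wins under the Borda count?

A

Plurality first-place counts: A 5, B 1, C 3 → A.
Borda totals: A 12, B 5, C 10 → A.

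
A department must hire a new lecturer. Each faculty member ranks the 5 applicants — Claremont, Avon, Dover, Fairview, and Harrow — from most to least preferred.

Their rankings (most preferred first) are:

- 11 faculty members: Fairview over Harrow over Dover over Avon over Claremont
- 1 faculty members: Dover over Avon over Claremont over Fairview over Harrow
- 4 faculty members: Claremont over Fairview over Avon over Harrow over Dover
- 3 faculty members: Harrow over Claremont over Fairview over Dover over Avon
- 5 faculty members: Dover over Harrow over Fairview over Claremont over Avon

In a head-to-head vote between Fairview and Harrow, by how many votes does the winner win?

8

Ballots ranking Fairview above Harrow: 11+1+4 = 16.
Ballots ranking Harrow above Fairview: 3+5 = 8.
Fairview wins 16–8, a margin of 8.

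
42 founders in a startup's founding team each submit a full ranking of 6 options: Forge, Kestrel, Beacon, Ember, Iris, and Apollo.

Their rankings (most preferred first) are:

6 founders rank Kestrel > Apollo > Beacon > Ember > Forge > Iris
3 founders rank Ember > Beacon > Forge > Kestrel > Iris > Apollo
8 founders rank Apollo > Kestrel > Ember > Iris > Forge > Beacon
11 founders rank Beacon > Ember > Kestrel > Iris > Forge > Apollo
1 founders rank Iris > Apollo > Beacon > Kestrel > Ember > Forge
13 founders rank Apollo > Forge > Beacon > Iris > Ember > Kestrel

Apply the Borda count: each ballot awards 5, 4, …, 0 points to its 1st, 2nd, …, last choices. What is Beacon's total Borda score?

127

Borda scores:
  Forge: 6·1 + 3·3 + 8·1 + 11·1 + 0 + 13·4 = 86
  Kestrel: 6·5 + 3·2 + 8·4 + 11·3 + 2 + 13·0 = 103
  Beacon: 6·3 + 3·4 + 8·0 + 11·5 + 3 + 13·3 = 127
  Ember: 6·2 + 3·5 + 8·3 + 11·4 + 1 + 13·1 = 109
  Iris: 6·0 + 3·1 + 8·2 + 11·2 + 5 + 13·2 = 72
  Apollo: 6·4 + 3·0 + 8·5 + 11·0 + 4 + 13·5 = 133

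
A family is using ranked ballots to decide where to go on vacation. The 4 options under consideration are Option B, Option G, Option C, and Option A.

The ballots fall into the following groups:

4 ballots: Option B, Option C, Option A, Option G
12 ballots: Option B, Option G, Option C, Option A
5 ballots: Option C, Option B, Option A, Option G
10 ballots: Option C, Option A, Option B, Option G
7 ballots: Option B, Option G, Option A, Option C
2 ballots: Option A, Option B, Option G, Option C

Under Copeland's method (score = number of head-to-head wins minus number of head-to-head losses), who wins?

Pairwise results:
  Option B vs Option G: Option B wins 40–0.
  Option B vs Option C: Option B wins 25–15.
  Option B vs Option A: Option B wins 28–12.
  Option G vs Option C: Option G wins 21–19.
  Option G vs Option A: Option A wins 21–19.
  Option C vs Option A: Option C wins 31–9.
Copeland scores (wins − losses):
  Option B: 3 − 0 = 3
  Option G: 1 − 2 = -1
  Option C: 1 − 2 = -1
  Option A: 1 − 2 = -1
Option B has the best Copeland score.

Option B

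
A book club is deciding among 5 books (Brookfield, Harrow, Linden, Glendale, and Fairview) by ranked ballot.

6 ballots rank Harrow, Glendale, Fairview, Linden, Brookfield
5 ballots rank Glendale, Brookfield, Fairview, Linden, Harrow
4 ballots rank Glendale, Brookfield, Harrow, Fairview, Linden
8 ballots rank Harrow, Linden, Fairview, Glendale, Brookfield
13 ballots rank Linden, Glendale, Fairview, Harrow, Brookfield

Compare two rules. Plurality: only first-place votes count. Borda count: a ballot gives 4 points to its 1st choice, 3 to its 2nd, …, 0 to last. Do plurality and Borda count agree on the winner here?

Plurality first-place counts: Brookfield 0, Harrow 14, Linden 13, Glendale 9, Fairview 0 → Harrow.
Borda totals: Brookfield 27, Harrow 77, Linden 87, Glendale 101, Fairview 68 → Glendale.
The two rules disagree: plurality picks Harrow, Borda picks Glendale.

No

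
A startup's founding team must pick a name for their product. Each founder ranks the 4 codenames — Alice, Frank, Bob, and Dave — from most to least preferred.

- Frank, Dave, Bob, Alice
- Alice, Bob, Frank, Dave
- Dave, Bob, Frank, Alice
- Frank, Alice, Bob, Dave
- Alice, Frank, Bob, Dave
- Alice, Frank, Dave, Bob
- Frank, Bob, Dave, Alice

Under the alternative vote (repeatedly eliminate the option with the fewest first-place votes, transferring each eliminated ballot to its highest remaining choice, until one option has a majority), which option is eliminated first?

Bob

Round 1: Alice 3, Frank 3, Dave 1, Bob 0. Bob has the fewest and is eliminated.
Round 2: Alice 3, Frank 3, Dave 1. Dave has the fewest and is eliminated.
Round 3: Frank 4, Alice 3. Frank has a majority.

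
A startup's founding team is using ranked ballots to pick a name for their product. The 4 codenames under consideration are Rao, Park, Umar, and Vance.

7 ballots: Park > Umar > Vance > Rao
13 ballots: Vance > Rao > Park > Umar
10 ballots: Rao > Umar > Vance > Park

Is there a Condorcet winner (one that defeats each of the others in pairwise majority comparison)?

Head-to-head results (30 voters total):
Rao vs Park: Rao wins 23–7.
Rao vs Umar: Rao wins 23–7.
Rao vs Vance: Vance wins 20–10.
Park vs Umar: Park wins 20–10.
Park vs Vance: Vance wins 23–7.
Umar vs Vance: Umar wins 17–13.
No candidate beats all others: Rao beats Umar beats Vance beats Rao, a majority cycle.

No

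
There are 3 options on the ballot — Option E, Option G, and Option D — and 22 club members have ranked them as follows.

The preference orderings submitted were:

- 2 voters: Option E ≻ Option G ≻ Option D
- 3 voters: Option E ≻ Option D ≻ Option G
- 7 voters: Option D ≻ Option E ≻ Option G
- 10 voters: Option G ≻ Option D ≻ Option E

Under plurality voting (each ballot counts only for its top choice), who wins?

First-place vote totals:
  Option E: 5
  Option G: 10
  Option D: 7
Option G has the most first-place votes.

Option G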